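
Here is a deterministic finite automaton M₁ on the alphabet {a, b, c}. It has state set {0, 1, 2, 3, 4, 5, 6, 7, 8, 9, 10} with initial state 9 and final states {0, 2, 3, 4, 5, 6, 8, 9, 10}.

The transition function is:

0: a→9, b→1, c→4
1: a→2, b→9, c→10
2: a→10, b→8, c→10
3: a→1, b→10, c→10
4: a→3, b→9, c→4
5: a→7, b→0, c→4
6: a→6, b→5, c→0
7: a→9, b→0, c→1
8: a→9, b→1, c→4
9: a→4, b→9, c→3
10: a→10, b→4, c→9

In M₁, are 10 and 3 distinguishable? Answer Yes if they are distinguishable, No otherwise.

Yes

First remove the unreachable states {0,5,6,7}; 7 states remain.
Initial partition by acceptance: {2,3,4,8,9,10} | {1}.
Split {2,3,4,8,9,10} by δ(·,a) → {2,4,8,9,10} and {3}.
Refine {2,4,8,9,10} on symbol a: members go to different blocks, giving {2,8,9,10} and {4}.
Split {2,8,9,10} by δ(·,a) → {2,8,10} and {9}.
Split {2,8,10} by δ(·,a) → {2,10} and {8}.
Split {2,10} by δ(·,b) → {2} and {10}.
No further refinement is possible. Final partition (7 blocks): {2} | {1} | {3} | {4} | {9} | {8} | {10}.
10 and 3 end up in different blocks, so they are distinguishable. For instance, the string 'a' is accepted from only 10.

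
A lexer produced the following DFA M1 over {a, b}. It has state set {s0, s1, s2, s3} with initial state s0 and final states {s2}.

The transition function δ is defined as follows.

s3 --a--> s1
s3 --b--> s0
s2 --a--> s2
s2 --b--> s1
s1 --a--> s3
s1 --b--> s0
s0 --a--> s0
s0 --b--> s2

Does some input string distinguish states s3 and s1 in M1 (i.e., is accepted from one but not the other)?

P0 = {s2} | {s0,s1,s3}.
On input b, block {s0,s1,s3} splits into {s1,s3} and {s0}.
The partition is now stable with 3 blocks: {s2} | {s1,s3} | {s0}.
s3 and s1 lie in the same block of the stable partition, so they are equivalent — no string distinguishes them.

No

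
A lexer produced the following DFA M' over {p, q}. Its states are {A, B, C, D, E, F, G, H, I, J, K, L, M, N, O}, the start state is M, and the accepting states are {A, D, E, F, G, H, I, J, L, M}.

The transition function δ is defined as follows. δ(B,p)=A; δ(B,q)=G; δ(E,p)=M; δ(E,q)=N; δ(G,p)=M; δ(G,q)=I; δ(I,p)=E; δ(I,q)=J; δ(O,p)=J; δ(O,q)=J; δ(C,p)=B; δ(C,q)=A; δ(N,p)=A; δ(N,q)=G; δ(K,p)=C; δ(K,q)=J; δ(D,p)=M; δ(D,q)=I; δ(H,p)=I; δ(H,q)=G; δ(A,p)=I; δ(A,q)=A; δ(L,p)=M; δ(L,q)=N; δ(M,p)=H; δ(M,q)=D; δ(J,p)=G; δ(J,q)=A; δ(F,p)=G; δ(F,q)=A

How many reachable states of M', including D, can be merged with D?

2

Reachable states from the start: {A,D,E,G,H,I,J,M,N}. Unreachable: {B,C,F,K,L,O} — drop them.
Start with accepting vs non-accepting: {A,D,E,G,H,I,J,M} | {N}.
On input q, block {A,D,E,G,H,I,J,M} splits into {A,D,G,H,I,J,M} and {E}.
On input p, block {A,D,G,H,I,J,M} splits into {A,D,G,H,J,M} and {I}.
On input p, block {A,D,G,H,J,M} splits into {D,G,J,M} and {A,H}.
Refine {D,G,J,M} on symbol p: members go to different blocks, giving {D,G,J} and {M}.
On input p, block {D,G,J} splits into {D,G} and {J}.
On input q, block {A,H} splits into {A} and {H}.
Stable partition: {D,G} | {N} | {E} | {I} | {A} | {M} | {J} | {H} — 8 equivalence classes.
The equivalence class containing D is {D,G}, of size 2.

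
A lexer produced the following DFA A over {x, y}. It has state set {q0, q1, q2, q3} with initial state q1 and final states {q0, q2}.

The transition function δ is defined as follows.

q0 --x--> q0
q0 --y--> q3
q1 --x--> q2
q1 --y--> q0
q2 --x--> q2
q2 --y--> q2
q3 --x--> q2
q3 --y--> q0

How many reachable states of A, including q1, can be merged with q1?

All states are reachable from the start state.
Initial partition by acceptance: {q0,q2} | {q1,q3}.
Refine {q0,q2} on symbol y: members go to different blocks, giving {q0} and {q2}.
The partition is now stable with 3 blocks: {q0} | {q1,q3} | {q2}.
The equivalence class containing q1 is {q1,q3}, of size 2.

2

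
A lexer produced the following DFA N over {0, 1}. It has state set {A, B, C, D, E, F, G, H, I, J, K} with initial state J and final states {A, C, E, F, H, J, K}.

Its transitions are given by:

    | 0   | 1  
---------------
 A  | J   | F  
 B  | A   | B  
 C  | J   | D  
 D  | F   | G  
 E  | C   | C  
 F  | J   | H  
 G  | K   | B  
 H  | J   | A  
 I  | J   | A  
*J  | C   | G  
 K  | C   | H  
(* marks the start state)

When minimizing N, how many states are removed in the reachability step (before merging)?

BFS from J reaches {A, B, C, D, F, G, H, J, K}; the 2 state(s) E, I are never visited.

2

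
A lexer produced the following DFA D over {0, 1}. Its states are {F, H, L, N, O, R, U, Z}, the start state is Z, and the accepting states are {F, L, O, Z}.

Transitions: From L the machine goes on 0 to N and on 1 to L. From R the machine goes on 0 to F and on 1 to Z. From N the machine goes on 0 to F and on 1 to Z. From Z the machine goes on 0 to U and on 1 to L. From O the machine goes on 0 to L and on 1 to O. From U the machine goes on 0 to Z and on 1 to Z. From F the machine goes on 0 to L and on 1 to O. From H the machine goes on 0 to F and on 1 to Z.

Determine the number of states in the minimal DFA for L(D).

Reachable states from the start: {F,L,N,O,U,Z}. Unreachable: {H,R} — drop them.
Initial partition by acceptance: {F,L,O,Z} | {N,U}.
On input 0, block {F,L,O,Z} splits into {F,O} and {L,Z}.
Refine {N,U} on symbol 0: members go to different blocks, giving {N} and {U}.
Refine {L,Z} on symbol 0: members go to different blocks, giving {L} and {Z}.
The partition is now stable with 5 blocks: {F,O} | {N} | {L} | {U} | {Z}.

5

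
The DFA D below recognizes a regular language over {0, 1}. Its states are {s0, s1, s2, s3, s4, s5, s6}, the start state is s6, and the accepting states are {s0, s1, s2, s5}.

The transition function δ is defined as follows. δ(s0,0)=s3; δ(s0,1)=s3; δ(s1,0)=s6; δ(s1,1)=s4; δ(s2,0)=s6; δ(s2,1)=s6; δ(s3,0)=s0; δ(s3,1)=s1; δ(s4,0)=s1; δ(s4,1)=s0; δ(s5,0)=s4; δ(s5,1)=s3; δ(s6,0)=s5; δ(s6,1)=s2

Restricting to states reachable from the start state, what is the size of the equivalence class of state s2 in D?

4

Every state is reachable, so we keep all 7.
Initial partition by acceptance: {s0,s1,s2,s5} | {s3,s4,s6}.
The partition is now stable with 2 blocks: {s0,s1,s2,s5} | {s3,s4,s6}.
State s2 belongs to the block {s0,s1,s2,s5}, which has 4 states.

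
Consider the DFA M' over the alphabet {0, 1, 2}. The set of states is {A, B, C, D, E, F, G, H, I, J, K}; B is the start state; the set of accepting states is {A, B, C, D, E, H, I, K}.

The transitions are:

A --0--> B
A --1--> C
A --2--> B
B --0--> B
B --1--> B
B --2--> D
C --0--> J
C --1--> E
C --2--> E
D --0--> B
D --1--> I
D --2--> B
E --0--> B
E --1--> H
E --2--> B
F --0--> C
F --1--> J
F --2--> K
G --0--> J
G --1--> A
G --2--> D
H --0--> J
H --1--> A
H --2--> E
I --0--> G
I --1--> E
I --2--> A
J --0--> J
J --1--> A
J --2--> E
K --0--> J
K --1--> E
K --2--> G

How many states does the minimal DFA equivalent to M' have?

States {F,K} cannot be reached from the start state, so discard them.
Initial partition by acceptance: {A,B,C,D,E,H,I} | {G,J}.
On input 0, block {A,B,C,D,E,H,I} splits into {A,B,D,E} and {C,H,I}.
Split {A,B,D,E} by δ(·,1) → {A,D,E} and {B}.
Stable partition: {A,D,E} | {G,J} | {C,H,I} | {B} — 4 equivalence classes.

4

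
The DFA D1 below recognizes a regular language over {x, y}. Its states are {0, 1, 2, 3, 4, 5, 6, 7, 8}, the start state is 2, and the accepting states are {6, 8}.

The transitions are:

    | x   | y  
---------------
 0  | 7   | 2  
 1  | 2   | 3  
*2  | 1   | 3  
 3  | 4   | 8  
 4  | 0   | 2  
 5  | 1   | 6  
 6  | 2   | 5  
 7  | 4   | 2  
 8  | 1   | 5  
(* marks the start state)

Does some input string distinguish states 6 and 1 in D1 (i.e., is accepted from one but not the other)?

All states are reachable from the start state.
P0 = {6,8} | {0,1,2,3,4,5,7}.
On input y, block {0,1,2,3,4,5,7} splits into {0,1,2,4,7} and {3,5}.
Split {0,1,2,4,7} by δ(·,y) → {0,4,7} and {1,2}.
Refine {3,5} on symbol x: members go to different blocks, giving {3} and {5}.
No further refinement is possible. Final partition (5 blocks): {6,8} | {0,4,7} | {3} | {1,2} | {5}.
6 and 1 end up in different blocks, so they are distinguishable. For instance, the string 'ε' is accepted from only 6.

Yes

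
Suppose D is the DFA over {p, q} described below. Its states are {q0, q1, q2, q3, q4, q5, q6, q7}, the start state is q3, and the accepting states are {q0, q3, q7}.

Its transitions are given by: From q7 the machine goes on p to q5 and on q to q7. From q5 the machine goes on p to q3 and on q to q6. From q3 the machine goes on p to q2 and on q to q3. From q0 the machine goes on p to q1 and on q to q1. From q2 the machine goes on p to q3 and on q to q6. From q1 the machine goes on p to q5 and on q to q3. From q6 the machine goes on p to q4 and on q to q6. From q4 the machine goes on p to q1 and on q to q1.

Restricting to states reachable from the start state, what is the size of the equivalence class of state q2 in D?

2

Reachable states from the start: {q1,q2,q3,q4,q5,q6}. Unreachable: {q0,q7} — drop them.
Initial partition by acceptance: {q3} | {q1,q2,q4,q5,q6}.
On input p, block {q1,q2,q4,q5,q6} splits into {q1,q4,q6} and {q2,q5}.
Refine {q1,q4,q6} on symbol p: members go to different blocks, giving {q4,q6} and {q1}.
Refine {q4,q6} on symbol p: members go to different blocks, giving {q4} and {q6}.
Stable partition: {q3} | {q4} | {q2,q5} | {q1} | {q6} — 5 equivalence classes.
The equivalence class containing q2 is {q2,q5}, of size 2.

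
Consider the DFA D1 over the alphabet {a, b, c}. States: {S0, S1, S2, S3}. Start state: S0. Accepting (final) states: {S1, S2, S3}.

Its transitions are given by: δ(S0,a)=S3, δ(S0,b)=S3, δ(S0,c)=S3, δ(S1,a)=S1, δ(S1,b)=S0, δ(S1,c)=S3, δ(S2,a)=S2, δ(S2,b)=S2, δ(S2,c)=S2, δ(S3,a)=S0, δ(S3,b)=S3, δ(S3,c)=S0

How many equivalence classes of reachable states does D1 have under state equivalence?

First remove the unreachable states {S1,S2}; 2 states remain.
P0 = {S3} | {S0}.
No further refinement is possible. Final partition (2 blocks): {S3} | {S0}.

2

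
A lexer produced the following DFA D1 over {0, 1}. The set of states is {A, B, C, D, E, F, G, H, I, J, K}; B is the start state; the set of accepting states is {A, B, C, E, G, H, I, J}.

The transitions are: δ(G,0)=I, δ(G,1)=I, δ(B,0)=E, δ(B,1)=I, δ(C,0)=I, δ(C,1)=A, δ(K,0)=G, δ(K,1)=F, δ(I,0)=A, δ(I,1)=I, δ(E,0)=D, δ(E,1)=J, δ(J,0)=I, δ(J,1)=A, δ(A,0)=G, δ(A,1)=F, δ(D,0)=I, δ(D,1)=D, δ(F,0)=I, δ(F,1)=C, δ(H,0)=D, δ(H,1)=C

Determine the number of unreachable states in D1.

No path from B leads to H, K; the other 9 states are all reachable.

2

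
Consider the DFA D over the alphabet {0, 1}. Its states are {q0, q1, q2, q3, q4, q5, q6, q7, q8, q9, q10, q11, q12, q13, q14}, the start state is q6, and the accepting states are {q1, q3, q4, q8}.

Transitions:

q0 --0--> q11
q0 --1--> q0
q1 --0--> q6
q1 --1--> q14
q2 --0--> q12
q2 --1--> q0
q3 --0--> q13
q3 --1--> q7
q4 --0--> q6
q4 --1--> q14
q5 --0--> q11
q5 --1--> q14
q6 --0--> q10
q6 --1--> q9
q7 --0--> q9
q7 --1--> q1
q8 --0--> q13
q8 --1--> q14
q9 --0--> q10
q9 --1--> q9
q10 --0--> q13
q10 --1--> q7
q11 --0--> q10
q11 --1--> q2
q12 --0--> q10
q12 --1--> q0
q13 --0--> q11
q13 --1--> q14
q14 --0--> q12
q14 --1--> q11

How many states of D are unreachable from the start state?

4

No path from q6 leads to q3, q4, q5, q8; the other 11 states are all reachable.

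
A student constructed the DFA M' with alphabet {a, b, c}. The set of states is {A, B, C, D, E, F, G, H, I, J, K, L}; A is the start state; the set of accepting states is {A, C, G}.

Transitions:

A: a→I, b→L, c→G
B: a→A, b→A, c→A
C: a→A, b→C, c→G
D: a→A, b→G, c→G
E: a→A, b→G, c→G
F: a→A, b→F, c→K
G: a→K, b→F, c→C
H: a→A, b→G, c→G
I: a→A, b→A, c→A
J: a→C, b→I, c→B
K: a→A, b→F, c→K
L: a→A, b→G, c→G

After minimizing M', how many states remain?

6

States {B,D,E,H,J} cannot be reached from the start state, so discard them.
Initial partition by acceptance: {A,C,G} | {F,I,K,L}.
Refine {A,C,G} on symbol a: members go to different blocks, giving {A,G} and {C}.
Refine {A,G} on symbol c: members go to different blocks, giving {A} and {G}.
On input b, block {F,I,K,L} splits into {F,K} and {I} and {L}.
Stable partition: {A} | {F,K} | {C} | {G} | {I} | {L} — 6 equivalence classes.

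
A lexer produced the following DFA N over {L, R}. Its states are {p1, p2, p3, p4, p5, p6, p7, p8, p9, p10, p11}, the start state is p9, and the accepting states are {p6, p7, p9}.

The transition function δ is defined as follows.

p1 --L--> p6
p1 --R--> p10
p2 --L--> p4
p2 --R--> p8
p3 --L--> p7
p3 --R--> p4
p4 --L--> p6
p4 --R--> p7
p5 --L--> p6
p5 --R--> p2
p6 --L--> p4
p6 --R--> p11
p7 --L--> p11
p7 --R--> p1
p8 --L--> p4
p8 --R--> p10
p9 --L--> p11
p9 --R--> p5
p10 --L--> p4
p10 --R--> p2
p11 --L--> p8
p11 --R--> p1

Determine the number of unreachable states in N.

BFS from p9 reaches {p1, p2, p4, p5, p6, p7, p8, p9, p10, p11}; the 1 state(s) p3 are never visited.

1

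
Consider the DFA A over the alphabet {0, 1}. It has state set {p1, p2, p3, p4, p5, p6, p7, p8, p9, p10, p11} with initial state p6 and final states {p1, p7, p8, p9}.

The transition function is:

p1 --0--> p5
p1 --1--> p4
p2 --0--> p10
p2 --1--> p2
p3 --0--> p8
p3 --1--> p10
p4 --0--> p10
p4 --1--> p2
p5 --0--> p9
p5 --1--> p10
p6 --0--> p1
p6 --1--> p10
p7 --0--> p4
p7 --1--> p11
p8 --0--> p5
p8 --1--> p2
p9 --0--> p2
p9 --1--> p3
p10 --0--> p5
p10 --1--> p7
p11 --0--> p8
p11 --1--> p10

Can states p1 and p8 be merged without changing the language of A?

Yes

All states are reachable from the start state.
P0 = {p1,p7,p8,p9} | {p2,p3,p4,p5,p6,p10,p11}.
Split {p2,p3,p4,p5,p6,p10,p11} by δ(·,0) → {p3,p5,p6,p11} and {p2,p4,p10}.
Refine {p1,p7,p8,p9} on symbol 0: members go to different blocks, giving {p1,p8} and {p7,p9}.
On input 0, block {p3,p5,p6,p11} splits into {p3,p6,p11} and {p5}.
Refine {p2,p4,p10} on symbol 0: members go to different blocks, giving {p2,p4} and {p10}.
The partition is now stable with 6 blocks: {p1,p8} | {p3,p6,p11} | {p2,p4} | {p7,p9} | {p5} | {p10}.
p1 and p8 lie in the same block of the stable partition, so they are equivalent — no string distinguishes them.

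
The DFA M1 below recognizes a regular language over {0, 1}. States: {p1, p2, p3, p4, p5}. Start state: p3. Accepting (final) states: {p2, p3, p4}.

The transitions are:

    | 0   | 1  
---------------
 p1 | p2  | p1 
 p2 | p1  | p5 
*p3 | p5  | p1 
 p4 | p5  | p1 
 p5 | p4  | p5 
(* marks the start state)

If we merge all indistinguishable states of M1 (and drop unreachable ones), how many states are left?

Initial partition by acceptance: {p2,p3,p4} | {p1,p5}.
Stable partition: {p2,p3,p4} | {p1,p5} — 2 equivalence classes.

2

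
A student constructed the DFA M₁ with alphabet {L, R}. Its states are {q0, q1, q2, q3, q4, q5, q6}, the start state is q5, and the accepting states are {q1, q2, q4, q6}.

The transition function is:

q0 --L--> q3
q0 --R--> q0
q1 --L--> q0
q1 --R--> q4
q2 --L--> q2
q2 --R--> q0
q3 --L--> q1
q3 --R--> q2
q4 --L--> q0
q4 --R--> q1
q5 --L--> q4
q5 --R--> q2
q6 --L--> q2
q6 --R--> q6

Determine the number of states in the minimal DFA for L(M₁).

States {q6} cannot be reached from the start state, so discard them.
Start with accepting vs non-accepting: {q1,q2,q4} | {q0,q3,q5}.
Refine {q1,q2,q4} on symbol L: members go to different blocks, giving {q1,q4} and {q2}.
Refine {q0,q3,q5} on symbol L: members go to different blocks, giving {q3,q5} and {q0}.
The partition is now stable with 4 blocks: {q1,q4} | {q3,q5} | {q2} | {q0}.

4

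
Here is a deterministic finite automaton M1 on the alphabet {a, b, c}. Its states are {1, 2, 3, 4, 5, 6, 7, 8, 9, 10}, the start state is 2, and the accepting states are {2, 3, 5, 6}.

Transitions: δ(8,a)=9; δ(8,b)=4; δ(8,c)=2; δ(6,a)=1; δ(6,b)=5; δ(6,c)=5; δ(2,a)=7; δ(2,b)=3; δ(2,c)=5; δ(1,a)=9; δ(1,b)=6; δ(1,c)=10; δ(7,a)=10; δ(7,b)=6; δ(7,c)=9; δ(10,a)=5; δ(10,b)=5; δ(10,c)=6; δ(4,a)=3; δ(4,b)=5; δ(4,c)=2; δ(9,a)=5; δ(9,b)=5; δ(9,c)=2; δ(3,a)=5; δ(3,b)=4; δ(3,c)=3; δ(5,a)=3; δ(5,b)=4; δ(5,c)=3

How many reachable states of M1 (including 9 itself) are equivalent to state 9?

3

States {8} cannot be reached from the start state, so discard them.
Start with accepting vs non-accepting: {2,3,5,6} | {1,4,7,9,10}.
Split {2,3,5,6} by δ(·,a) → {2,6} and {3,5}.
Split {1,4,7,9,10} by δ(·,a) → {4,9,10} and {1,7}.
No further refinement is possible. Final partition (4 blocks): {2,6} | {4,9,10} | {3,5} | {1,7}.
The equivalence class containing 9 is {4,9,10}, of size 3.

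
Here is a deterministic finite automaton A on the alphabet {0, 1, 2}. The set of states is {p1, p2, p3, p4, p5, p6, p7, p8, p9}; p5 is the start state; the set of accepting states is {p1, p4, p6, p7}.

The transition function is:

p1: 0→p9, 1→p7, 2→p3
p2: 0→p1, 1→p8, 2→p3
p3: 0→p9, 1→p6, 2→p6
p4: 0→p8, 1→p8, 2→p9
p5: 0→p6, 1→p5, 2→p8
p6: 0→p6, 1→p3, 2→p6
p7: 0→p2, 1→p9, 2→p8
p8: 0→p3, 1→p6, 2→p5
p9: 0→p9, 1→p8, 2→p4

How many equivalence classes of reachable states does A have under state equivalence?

6

Reachable states from the start: {p3,p4,p5,p6,p8,p9}. Unreachable: {p1,p2,p7} — drop them.
P0 = {p4,p6} | {p3,p5,p8,p9}.
Split {p4,p6} by δ(·,0) → {p4} and {p6}.
Refine {p3,p5,p8,p9} on symbol 0: members go to different blocks, giving {p3,p8,p9} and {p5}.
Split {p3,p8,p9} by δ(·,1) → {p3,p8} and {p9}.
On input 0, block {p3,p8} splits into {p3} and {p8}.
Stable partition: {p4} | {p3} | {p6} | {p5} | {p9} | {p8} — 6 equivalence classes.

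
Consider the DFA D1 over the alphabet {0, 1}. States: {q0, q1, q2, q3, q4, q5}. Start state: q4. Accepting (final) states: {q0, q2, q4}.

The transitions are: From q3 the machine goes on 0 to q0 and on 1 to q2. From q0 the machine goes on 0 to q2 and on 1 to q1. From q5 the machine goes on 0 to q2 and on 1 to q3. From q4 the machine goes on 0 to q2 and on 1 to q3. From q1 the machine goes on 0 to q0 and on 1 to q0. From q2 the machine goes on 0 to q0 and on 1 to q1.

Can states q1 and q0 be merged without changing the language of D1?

No

States {q5} cannot be reached from the start state, so discard them.
P0 = {q0,q2,q4} | {q1,q3}.
Stable partition: {q0,q2,q4} | {q1,q3} — 2 equivalence classes.
q1 and q0 end up in different blocks, so they are distinguishable. For instance, the string 'ε' is accepted from only q0.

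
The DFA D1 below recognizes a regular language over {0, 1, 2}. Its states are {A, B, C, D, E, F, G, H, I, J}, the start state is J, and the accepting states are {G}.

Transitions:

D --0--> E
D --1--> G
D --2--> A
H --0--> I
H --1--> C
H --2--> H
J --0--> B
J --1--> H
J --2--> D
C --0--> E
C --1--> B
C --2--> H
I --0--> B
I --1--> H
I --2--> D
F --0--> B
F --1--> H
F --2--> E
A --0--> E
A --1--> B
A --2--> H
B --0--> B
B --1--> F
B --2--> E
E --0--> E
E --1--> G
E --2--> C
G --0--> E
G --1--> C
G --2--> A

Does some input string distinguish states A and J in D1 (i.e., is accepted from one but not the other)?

Yes

Every state is reachable, so we keep all 10.
Initial partition by acceptance: {G} | {A,B,C,D,E,F,H,I,J}.
On input 1, block {A,B,C,D,E,F,H,I,J} splits into {A,B,C,F,H,I,J} and {D,E}.
Split {A,B,C,F,H,I,J} by δ(·,0) → {B,F,H,I,J} and {A,C}.
Split {B,F,H,I,J} by δ(·,1) → {B,F,I,J} and {H}.
Split {B,F,I,J} by δ(·,1) → {F,I,J} and {B}.
The partition is now stable with 6 blocks: {G} | {F,I,J} | {D,E} | {A,C} | {H} | {B}.
A and J end up in different blocks, so they are distinguishable. For instance, the string '01' is accepted from only A.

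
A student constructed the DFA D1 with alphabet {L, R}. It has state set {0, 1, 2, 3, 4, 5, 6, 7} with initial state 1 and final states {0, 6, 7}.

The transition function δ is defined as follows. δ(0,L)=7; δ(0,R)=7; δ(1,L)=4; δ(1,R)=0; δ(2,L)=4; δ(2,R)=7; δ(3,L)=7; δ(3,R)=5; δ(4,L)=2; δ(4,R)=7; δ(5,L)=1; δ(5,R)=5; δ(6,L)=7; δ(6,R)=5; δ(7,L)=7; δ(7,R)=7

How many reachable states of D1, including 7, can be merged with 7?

First remove the unreachable states {3,5,6}; 5 states remain.
Start with accepting vs non-accepting: {0,7} | {1,2,4}.
No further refinement is possible. Final partition (2 blocks): {0,7} | {1,2,4}.
State 7 belongs to the block {0,7}, which has 2 states.

2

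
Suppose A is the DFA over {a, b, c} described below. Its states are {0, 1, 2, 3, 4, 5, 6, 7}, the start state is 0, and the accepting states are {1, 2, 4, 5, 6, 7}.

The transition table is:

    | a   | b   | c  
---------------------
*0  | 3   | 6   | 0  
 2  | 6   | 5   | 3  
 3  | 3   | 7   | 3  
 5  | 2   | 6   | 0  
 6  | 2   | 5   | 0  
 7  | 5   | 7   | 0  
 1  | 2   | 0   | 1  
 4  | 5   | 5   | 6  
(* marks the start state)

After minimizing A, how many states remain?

First remove the unreachable states {1,4}; 6 states remain.
P0 = {2,5,6,7} | {0,3}.
Stable partition: {2,5,6,7} | {0,3} — 2 equivalence classes.

2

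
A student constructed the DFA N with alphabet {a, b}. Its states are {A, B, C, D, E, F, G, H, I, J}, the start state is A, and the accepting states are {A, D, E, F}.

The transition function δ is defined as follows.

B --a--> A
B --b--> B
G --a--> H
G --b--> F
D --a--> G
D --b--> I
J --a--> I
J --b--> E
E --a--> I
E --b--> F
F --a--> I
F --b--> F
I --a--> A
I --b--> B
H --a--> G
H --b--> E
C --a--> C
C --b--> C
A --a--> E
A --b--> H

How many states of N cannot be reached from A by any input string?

3

BFS from A reaches {A, B, E, F, G, H, I}; the 3 state(s) C, D, J are never visited.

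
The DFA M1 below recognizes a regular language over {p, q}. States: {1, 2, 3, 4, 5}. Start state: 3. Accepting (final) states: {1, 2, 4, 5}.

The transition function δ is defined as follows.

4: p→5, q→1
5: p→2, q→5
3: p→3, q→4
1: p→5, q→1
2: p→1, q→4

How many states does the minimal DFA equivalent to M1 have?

All states are reachable from the start state.
Start with accepting vs non-accepting: {1,2,4,5} | {3}.
No further refinement is possible. Final partition (2 blocks): {1,2,4,5} | {3}.

2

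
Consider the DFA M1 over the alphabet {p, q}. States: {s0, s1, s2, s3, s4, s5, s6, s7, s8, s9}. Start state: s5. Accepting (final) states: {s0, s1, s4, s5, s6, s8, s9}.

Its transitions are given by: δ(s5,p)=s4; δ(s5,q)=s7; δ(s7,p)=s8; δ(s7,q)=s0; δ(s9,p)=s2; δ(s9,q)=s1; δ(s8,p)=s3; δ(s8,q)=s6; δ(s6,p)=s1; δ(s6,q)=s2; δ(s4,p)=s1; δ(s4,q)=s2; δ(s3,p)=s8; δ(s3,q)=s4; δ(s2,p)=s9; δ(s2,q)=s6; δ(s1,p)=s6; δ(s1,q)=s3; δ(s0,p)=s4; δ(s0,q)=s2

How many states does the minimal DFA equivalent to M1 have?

3

Initial partition by acceptance: {s0,s1,s4,s5,s6,s8,s9} | {s2,s3,s7}.
Split {s0,s1,s4,s5,s6,s8,s9} by δ(·,p) → {s0,s1,s4,s5,s6} and {s8,s9}.
Stable partition: {s0,s1,s4,s5,s6} | {s2,s3,s7} | {s8,s9} — 3 equivalence classes.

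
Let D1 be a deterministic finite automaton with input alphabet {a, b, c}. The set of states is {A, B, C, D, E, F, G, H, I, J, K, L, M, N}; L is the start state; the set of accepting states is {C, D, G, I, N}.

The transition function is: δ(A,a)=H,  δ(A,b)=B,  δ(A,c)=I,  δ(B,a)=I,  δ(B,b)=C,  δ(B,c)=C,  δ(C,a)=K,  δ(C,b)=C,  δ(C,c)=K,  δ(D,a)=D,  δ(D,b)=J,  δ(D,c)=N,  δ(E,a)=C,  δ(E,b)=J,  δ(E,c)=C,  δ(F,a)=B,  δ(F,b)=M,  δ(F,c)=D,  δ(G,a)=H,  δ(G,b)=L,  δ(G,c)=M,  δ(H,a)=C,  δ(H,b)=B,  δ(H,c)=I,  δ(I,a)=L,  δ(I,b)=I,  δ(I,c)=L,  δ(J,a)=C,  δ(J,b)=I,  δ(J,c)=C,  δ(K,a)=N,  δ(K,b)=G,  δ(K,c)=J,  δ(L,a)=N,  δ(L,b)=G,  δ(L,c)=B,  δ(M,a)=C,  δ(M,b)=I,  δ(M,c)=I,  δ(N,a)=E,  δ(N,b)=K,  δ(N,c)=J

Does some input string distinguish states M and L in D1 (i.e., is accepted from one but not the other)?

Yes

First remove the unreachable states {A,D,F}; 11 states remain.
Initial partition by acceptance: {C,G,I,N} | {B,E,H,J,K,L,M}.
On input b, block {C,G,I,N} splits into {C,I} and {G,N}.
Refine {B,E,H,J,K,L,M} on symbol a: members go to different blocks, giving {B,E,H,J,M} and {K,L}.
On input b, block {B,E,H,J,M} splits into {B,J,M} and {E,H}.
The partition is now stable with 5 blocks: {C,I} | {B,J,M} | {G,N} | {K,L} | {E,H}.
M and L end up in different blocks, so they are distinguishable. For instance, the string 'c' is accepted from only M.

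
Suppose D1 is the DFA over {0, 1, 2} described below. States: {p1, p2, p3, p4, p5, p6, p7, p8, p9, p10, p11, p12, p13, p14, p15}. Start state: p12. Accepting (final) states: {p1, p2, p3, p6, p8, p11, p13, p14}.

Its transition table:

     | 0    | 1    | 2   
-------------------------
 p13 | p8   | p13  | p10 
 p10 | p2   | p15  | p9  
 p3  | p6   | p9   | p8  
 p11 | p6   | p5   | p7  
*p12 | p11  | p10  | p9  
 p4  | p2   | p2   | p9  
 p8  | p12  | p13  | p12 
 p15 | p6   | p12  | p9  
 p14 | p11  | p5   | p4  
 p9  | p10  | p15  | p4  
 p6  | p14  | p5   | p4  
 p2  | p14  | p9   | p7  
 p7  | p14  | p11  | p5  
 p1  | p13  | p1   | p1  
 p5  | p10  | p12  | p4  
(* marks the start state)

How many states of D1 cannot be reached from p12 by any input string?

4

No path from p12 leads to p1, p3, p8, p13; the other 11 states are all reachable.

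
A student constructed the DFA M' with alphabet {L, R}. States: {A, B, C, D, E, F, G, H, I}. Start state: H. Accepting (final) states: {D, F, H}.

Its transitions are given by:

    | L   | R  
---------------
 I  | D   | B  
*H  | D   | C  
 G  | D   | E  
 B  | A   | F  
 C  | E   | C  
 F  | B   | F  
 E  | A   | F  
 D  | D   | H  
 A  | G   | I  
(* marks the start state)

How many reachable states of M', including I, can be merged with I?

Start with accepting vs non-accepting: {D,F,H} | {A,B,C,E,G,I}.
Split {D,F,H} by δ(·,L) → {D,H} and {F}.
On input R, block {D,H} splits into {D} and {H}.
Refine {A,B,C,E,G,I} on symbol L: members go to different blocks, giving {A,B,C,E} and {G,I}.
Refine {A,B,C,E} on symbol L: members go to different blocks, giving {B,C,E} and {A}.
Refine {B,C,E} on symbol L: members go to different blocks, giving {B,E} and {C}.
No further refinement is possible. Final partition (7 blocks): {D} | {B,E} | {F} | {H} | {G,I} | {A} | {C}.
State I belongs to the block {G,I}, which has 2 states.

2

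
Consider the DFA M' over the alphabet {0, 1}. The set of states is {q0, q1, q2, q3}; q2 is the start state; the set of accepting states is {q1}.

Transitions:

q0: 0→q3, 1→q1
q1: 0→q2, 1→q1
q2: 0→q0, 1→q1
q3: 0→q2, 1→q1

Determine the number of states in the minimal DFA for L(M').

Initial partition by acceptance: {q1} | {q0,q2,q3}.
Stable partition: {q1} | {q0,q2,q3} — 2 equivalence classes.

2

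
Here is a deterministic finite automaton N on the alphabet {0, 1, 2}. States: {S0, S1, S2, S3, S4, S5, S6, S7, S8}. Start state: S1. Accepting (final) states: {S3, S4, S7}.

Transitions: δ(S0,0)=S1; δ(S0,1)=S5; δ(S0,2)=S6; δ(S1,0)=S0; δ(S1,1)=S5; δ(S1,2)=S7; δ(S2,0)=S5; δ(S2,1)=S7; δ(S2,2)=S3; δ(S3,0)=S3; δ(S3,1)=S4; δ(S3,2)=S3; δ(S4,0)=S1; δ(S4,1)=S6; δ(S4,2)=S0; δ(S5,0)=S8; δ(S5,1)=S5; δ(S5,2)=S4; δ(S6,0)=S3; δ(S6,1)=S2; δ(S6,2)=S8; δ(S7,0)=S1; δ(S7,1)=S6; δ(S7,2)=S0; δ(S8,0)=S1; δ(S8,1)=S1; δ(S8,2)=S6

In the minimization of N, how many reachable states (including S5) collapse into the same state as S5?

Initial partition by acceptance: {S3,S4,S7} | {S0,S1,S2,S5,S6,S8}.
Split {S3,S4,S7} by δ(·,0) → {S4,S7} and {S3}.
On input 0, block {S0,S1,S2,S5,S6,S8} splits into {S0,S1,S2,S5,S8} and {S6}.
On input 1, block {S0,S1,S2,S5,S8} splits into {S0,S1,S5,S8} and {S2}.
Split {S0,S1,S5,S8} by δ(·,2) → {S0,S8} and {S1,S5}.
The partition is now stable with 6 blocks: {S4,S7} | {S0,S8} | {S3} | {S6} | {S2} | {S1,S5}.
The equivalence class containing S5 is {S1,S5}, of size 2.

2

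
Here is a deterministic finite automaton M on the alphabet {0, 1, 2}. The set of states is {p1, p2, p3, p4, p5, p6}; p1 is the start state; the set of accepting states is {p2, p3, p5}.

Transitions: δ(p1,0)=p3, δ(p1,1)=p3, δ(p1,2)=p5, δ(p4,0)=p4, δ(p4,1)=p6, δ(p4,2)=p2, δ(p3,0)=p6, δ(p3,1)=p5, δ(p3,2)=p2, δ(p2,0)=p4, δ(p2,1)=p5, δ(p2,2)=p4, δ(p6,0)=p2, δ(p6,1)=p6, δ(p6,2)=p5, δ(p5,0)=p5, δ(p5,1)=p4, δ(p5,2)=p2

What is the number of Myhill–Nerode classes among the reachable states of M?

Initial partition by acceptance: {p2,p3,p5} | {p1,p4,p6}.
Split {p2,p3,p5} by δ(·,0) → {p2,p3} and {p5}.
On input 2, block {p2,p3} splits into {p2} and {p3}.
Split {p1,p4,p6} by δ(·,0) → {p1} and {p4} and {p6}.
The partition is now stable with 6 blocks: {p2} | {p1} | {p5} | {p3} | {p4} | {p6}.

6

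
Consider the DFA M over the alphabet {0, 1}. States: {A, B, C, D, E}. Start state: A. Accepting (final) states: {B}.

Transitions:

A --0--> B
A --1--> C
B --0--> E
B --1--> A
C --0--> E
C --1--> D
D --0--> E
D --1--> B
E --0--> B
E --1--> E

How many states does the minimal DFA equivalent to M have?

Initial partition by acceptance: {B} | {A,C,D,E}.
Split {A,C,D,E} by δ(·,0) → {A,E} and {C,D}.
Split {A,E} by δ(·,1) → {A} and {E}.
Split {C,D} by δ(·,1) → {C} and {D}.
No further refinement is possible. Final partition (5 blocks): {B} | {A} | {C} | {E} | {D}.

5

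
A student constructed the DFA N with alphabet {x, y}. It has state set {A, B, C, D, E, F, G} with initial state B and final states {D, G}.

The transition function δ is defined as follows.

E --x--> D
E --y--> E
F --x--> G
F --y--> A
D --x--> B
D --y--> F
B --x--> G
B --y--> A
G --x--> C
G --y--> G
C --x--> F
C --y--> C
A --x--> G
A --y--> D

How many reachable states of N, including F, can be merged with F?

2

First remove the unreachable states {E}; 6 states remain.
Initial partition by acceptance: {D,G} | {A,B,C,F}.
Split {D,G} by δ(·,y) → {D} and {G}.
Refine {A,B,C,F} on symbol x: members go to different blocks, giving {A,B,F} and {C}.
Refine {A,B,F} on symbol y: members go to different blocks, giving {B,F} and {A}.
The partition is now stable with 5 blocks: {D} | {B,F} | {G} | {C} | {A}.
State F belongs to the block {B,F}, which has 2 states.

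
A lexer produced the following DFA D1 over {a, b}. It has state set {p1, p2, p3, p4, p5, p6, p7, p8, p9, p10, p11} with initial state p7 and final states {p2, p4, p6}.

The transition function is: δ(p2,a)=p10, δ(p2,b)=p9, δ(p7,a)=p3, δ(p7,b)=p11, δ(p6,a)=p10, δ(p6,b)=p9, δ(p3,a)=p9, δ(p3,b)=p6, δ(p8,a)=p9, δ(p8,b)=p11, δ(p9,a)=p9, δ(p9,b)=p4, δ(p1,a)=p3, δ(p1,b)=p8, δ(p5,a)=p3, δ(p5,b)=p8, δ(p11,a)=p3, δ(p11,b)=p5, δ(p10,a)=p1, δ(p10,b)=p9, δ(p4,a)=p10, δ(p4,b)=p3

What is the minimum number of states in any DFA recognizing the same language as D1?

States {p2} cannot be reached from the start state, so discard them.
P0 = {p4,p6} | {p1,p3,p5,p7,p8,p9,p10,p11}.
On input b, block {p1,p3,p5,p7,p8,p9,p10,p11} splits into {p1,p5,p7,p8,p10,p11} and {p3,p9}.
Refine {p1,p5,p7,p8,p10,p11} on symbol a: members go to different blocks, giving {p1,p5,p7,p8,p11} and {p10}.
The partition is now stable with 4 blocks: {p4,p6} | {p1,p5,p7,p8,p11} | {p3,p9} | {p10}.

4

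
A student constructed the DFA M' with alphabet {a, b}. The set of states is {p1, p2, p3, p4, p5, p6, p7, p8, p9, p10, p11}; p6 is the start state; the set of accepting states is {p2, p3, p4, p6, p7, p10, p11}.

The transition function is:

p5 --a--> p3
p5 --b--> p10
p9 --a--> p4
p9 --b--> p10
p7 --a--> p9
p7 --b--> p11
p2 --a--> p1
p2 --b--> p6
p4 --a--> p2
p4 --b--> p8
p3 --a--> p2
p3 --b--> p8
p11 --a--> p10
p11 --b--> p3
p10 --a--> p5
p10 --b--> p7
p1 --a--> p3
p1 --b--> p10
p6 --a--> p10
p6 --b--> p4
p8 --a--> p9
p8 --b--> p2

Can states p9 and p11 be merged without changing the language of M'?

No

All states are reachable from the start state.
Start with accepting vs non-accepting: {p2,p3,p4,p6,p7,p10,p11} | {p1,p5,p8,p9}.
Split {p2,p3,p4,p6,p7,p10,p11} by δ(·,a) → {p3,p4,p6,p11} and {p2,p7,p10}.
On input b, block {p3,p4,p6,p11} splits into {p3,p4} and {p6,p11}.
Split {p1,p5,p8,p9} by δ(·,a) → {p1,p5,p9} and {p8}.
Refine {p2,p7,p10} on symbol b: members go to different blocks, giving {p2,p7} and {p10}.
Stable partition: {p3,p4} | {p1,p5,p9} | {p2,p7} | {p6,p11} | {p8} | {p10} — 6 equivalence classes.
p9 and p11 end up in different blocks, so they are distinguishable. For instance, the string 'ε' is accepted from only p11.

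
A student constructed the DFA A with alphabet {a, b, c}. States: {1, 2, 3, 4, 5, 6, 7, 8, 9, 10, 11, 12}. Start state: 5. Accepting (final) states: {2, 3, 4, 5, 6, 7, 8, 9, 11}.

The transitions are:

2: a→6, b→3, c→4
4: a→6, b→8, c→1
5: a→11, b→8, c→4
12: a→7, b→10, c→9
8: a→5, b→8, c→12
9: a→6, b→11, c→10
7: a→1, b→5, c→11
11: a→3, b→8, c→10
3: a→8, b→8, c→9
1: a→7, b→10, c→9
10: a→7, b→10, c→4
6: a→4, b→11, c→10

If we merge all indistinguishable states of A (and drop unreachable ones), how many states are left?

Reachable states from the start: {1,3,4,5,6,7,8,9,10,11,12}. Unreachable: {2} — drop them.
Start with accepting vs non-accepting: {3,4,5,6,7,8,9,11} | {1,10,12}.
Split {3,4,5,6,7,8,9,11} by δ(·,a) → {3,4,5,6,8,9,11} and {7}.
Refine {3,4,5,6,8,9,11} on symbol c: members go to different blocks, giving {4,6,8,9,11} and {3,5}.
Split {4,6,8,9,11} by δ(·,a) → {4,6,9} and {8,11}.
The partition is now stable with 5 blocks: {4,6,9} | {1,10,12} | {7} | {3,5} | {8,11}.

5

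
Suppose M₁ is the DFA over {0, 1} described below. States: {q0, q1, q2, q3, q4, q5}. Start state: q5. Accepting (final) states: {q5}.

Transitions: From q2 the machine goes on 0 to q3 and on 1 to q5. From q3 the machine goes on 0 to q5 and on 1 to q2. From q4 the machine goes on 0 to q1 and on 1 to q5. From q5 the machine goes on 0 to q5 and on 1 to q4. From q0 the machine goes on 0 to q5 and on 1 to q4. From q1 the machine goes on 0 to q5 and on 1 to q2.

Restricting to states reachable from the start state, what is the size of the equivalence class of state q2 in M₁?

States {q0} cannot be reached from the start state, so discard them.
Initial partition by acceptance: {q5} | {q1,q2,q3,q4}.
Refine {q1,q2,q3,q4} on symbol 0: members go to different blocks, giving {q1,q3} and {q2,q4}.
No further refinement is possible. Final partition (3 blocks): {q5} | {q1,q3} | {q2,q4}.
The equivalence class containing q2 is {q2,q4}, of size 2.

2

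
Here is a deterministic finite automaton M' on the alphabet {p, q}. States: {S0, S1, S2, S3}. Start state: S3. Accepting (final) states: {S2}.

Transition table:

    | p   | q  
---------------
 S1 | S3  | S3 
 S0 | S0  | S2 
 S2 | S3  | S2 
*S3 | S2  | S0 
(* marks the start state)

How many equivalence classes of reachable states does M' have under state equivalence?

First remove the unreachable states {S1}; 3 states remain.
Initial partition by acceptance: {S2} | {S0,S3}.
Split {S0,S3} by δ(·,p) → {S0} and {S3}.
No further refinement is possible. Final partition (3 blocks): {S2} | {S0} | {S3}.

3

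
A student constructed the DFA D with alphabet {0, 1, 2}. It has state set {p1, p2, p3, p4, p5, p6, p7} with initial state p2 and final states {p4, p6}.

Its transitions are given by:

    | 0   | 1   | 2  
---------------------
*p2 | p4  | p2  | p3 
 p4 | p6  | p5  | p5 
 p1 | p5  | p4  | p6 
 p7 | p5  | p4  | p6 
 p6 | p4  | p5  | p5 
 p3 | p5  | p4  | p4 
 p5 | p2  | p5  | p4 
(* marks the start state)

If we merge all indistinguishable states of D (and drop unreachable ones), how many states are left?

4

States {p1,p7} cannot be reached from the start state, so discard them.
Initial partition by acceptance: {p4,p6} | {p2,p3,p5}.
On input 0, block {p2,p3,p5} splits into {p3,p5} and {p2}.
On input 0, block {p3,p5} splits into {p3} and {p5}.
No further refinement is possible. Final partition (4 blocks): {p4,p6} | {p3} | {p2} | {p5}.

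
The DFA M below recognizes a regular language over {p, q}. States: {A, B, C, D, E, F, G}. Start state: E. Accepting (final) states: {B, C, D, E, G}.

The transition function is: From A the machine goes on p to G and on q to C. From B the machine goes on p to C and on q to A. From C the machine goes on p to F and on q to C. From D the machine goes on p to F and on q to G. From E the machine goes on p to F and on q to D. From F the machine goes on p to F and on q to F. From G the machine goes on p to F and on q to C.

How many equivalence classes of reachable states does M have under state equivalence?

2

States {A,B} cannot be reached from the start state, so discard them.
Initial partition by acceptance: {C,D,E,G} | {F}.
No further refinement is possible. Final partition (2 blocks): {C,D,E,G} | {F}.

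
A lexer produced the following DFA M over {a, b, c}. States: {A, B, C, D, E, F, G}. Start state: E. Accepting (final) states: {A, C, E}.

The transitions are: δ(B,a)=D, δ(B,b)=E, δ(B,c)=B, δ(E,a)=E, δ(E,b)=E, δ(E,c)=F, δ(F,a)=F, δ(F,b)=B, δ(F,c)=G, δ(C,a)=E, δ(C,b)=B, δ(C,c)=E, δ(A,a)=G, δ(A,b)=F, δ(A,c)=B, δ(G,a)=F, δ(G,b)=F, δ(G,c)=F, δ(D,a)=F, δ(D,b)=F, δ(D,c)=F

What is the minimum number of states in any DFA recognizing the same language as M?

4

Reachable states from the start: {B,D,E,F,G}. Unreachable: {A,C} — drop them.
Start with accepting vs non-accepting: {E} | {B,D,F,G}.
Refine {B,D,F,G} on symbol b: members go to different blocks, giving {D,F,G} and {B}.
Split {D,F,G} by δ(·,b) → {D,G} and {F}.
Stable partition: {E} | {D,G} | {B} | {F} — 4 equivalence classes.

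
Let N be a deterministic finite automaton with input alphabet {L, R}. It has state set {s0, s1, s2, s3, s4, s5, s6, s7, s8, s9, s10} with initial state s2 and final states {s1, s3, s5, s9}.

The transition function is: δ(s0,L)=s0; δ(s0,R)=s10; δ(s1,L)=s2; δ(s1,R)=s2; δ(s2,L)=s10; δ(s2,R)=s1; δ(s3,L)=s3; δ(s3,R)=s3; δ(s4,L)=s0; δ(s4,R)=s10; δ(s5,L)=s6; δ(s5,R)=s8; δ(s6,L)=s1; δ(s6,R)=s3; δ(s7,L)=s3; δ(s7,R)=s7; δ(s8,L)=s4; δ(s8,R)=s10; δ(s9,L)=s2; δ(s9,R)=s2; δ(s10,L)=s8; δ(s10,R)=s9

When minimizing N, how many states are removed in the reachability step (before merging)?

4

Starting at s2 and following transitions, the reachable set is {s0, s1, s2, s4, s8, s9, s10}. That leaves s3, s5, s6, s7 unreachable — 4 in total.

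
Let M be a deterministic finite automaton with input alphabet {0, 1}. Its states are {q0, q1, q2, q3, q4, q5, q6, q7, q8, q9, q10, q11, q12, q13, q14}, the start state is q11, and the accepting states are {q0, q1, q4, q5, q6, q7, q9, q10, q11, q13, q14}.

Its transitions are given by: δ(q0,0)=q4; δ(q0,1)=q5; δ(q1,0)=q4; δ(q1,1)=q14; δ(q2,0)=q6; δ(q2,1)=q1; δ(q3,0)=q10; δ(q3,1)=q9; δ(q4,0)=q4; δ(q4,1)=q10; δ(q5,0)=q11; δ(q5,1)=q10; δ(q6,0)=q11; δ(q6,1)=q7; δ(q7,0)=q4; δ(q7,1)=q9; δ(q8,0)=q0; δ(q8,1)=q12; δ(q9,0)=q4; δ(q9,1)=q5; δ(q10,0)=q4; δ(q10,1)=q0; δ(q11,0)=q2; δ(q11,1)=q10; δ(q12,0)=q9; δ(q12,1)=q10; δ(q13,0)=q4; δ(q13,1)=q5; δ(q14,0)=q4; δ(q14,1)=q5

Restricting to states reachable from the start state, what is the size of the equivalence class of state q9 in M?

First remove the unreachable states {q3,q8,q12,q13}; 11 states remain.
Start with accepting vs non-accepting: {q0,q1,q4,q5,q6,q7,q9,q10,q11,q14} | {q2}.
On input 0, block {q0,q1,q4,q5,q6,q7,q9,q10,q11,q14} splits into {q0,q1,q4,q5,q6,q7,q9,q10,q14} and {q11}.
On input 0, block {q0,q1,q4,q5,q6,q7,q9,q10,q14} splits into {q0,q1,q4,q7,q9,q10,q14} and {q5,q6}.
Split {q0,q1,q4,q7,q9,q10,q14} by δ(·,1) → {q1,q4,q7,q10} and {q0,q9,q14}.
Refine {q1,q4,q7,q10} on symbol 1: members go to different blocks, giving {q1,q7,q10} and {q4}.
The partition is now stable with 6 blocks: {q1,q7,q10} | {q2} | {q11} | {q5,q6} | {q0,q9,q14} | {q4}.
The equivalence class containing q9 is {q0,q9,q14}, of size 3.

3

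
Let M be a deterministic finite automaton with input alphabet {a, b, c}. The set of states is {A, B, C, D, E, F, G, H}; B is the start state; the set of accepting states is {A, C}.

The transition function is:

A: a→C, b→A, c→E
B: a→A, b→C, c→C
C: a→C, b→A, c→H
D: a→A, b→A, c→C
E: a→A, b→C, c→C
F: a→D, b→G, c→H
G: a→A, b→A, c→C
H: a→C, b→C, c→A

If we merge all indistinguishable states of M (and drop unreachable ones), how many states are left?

2

First remove the unreachable states {D,F,G}; 5 states remain.
Start with accepting vs non-accepting: {A,C} | {B,E,H}.
No further refinement is possible. Final partition (2 blocks): {A,C} | {B,E,H}.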